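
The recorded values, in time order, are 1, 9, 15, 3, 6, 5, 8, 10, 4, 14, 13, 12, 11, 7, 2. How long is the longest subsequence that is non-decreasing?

6

Let dp[i] be the length of the longest such subsequence ending at index i:
i:      1  2  3  4  5  6  7  8  9 10 11 12 13 14 15
a[i]:   1  9 15  3  6  5  8 10  4 14 13 12 11  7  2
dp:     1  2  3  2  3  3  4  5  3  6  6  6  6  4  2
Maximum dp value is 6.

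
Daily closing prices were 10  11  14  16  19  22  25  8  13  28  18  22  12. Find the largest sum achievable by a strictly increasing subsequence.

Let S[i] be the best sum of a strictly increasing subsequence ending at i:
i:       1   2   3   4   5   6   7   8   9  10  11  12  13
a[i]:   10  11  14  16  19  22  25   8  13  28  18  22  12
S:      10  21  35  51  70  92 117   8  34 145  69  92  33
Maximum is 145 (e.g. 10 + 11 + 14 + 16 + 19 + 22 + 25 + 28).

145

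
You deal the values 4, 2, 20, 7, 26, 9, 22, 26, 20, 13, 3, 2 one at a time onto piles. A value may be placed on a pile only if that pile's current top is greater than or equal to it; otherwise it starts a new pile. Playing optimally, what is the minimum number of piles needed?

5

Place each on the leftmost legal pile:
4 → new pile 1 (tops now [4])
2 → pile 1 (tops now [2])
20 → new pile 2 (tops now [2, 20])
7 → pile 2 (tops now [2, 7])
26 → new pile 3 (tops now [2, 7, 26])
9 → pile 3 (tops now [2, 7, 9])
22 → new pile 4 (tops now [2, 7, 9, 22])
26 → new pile 5 (tops now [2, 7, 9, 22, 26])
20 → pile 4 (tops now [2, 7, 9, 20, 26])
13 → pile 4 (tops now [2, 7, 9, 13, 26])
3 → pile 2 (tops now [2, 3, 9, 13, 26])
2 → pile 1 (tops now [2, 3, 9, 13, 26])
Five piles.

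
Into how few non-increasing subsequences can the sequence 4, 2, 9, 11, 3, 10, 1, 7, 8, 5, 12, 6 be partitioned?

The minimum number of non-increasing subsequences covering a sequence equals the length of its longest strictly increasing subsequence.
LIS length is 5 (e.g. 2, 3, 7, 8, 12), so 5 piles are needed.

5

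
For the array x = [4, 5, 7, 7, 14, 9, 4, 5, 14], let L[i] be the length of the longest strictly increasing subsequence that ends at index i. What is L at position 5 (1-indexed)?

4

dp[i] = 1 + max{dp[j] : j<i, x[j]<x[i]} (or 1 if no such j):
i:      1  2  3  4  5  6  7  8  9
x[i]:   4  5  7  7 14  9  4  5 14
dp:     1  2  3  3  4  4  1  2  5
At index 5 the value is 4.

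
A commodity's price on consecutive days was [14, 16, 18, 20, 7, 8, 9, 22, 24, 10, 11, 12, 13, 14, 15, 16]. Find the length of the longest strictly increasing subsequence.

Track the smallest tail for each achievable length (strict):
14 → extends → [14]
16 → extends → [14, 16]
18 → extends → [14, 16, 18]
20 → extends → [14, 16, 18, 20]
7 → replaces 14 → [7, 16, 18, 20]
8 → replaces 16 → [7, 8, 18, 20]
9 → replaces 18 → [7, 8, 9, 20]
22 → extends → [7, 8, 9, 20, 22]
24 → extends → [7, 8, 9, 20, 22, 24]
10 → replaces 20 → [7, 8, 9, 10, 22, 24]
11 → replaces 22 → [7, 8, 9, 10, 11, 24]
12 → replaces 24 → [7, 8, 9, 10, 11, 12]
13 → extends → [7, 8, 9, 10, 11, 12, 13]
14 → extends → [7, 8, 9, 10, 11, 12, 13, 14]
15 → extends → [7, 8, 9, 10, 11, 12, 13, 14, 15]
16 → extends → [7, 8, 9, 10, 11, 12, 13, 14, 15, 16]
Ten tails, so the longest strictly increasing subsequence has length 10 (e.g. 7, 8, 9, 10, 11, 12, 13, 14, 15, 16).

10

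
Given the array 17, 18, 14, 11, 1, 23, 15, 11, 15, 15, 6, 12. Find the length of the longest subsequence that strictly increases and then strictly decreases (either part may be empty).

inc[i] = longest strictly increasing subsequence ending at i; dec[i] = longest strictly decreasing subsequence starting at i:
i:      1  2  3  4  5  6  7  8  9 10 11 12
a[i]:  17 18 14 11  1 23 15 11 15 15  6 12
inc:    1  2  1  1  1  3  2  2  3  3  2  3
dec:    4  4  3  2  1  4  3  2  2  2  1  1
Best peak at i=6 (value 23): inc=3, dec=4, length 3+4−1 = 6.

6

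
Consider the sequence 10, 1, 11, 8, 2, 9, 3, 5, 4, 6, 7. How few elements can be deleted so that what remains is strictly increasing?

5

Fewest deletions = n − (longest strictly increasing subsequence).
i:      1  2  3  4  5  6  7  8  9 10 11
a[i]:  10  1 11  8  2  9  3  5  4  6  7
dp:     1  1  2  2  2  3  3  4  4  5  6
max dp = 6, so deletions = 11 − 6 = 5.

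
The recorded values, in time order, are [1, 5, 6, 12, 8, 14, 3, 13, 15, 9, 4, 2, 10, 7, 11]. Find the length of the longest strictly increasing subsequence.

7

Let dp[i] be the length of the longest such subsequence ending at index i:
i:      1  2  3  4  5  6  7  8  9 10 11 12 13 14 15
a[i]:   1  5  6 12  8 14  3 13 15  9  4  2 10  7 11
dp:     1  2  3  4  4  5  2  5  6  5  3  2  6  4  7
Maximum dp value is 7.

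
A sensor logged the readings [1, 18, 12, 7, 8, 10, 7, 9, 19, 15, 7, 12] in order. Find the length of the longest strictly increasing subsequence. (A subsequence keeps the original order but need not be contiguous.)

5

Let dp[i] be the length of the longest such subsequence ending at index i:
i:      1  2  3  4  5  6  7  8  9 10 11 12
a[i]:   1 18 12  7  8 10  7  9 19 15  7 12
dp:     1  2  2  2  3  4  2  4  5  5  2  5
Maximum dp value is 5.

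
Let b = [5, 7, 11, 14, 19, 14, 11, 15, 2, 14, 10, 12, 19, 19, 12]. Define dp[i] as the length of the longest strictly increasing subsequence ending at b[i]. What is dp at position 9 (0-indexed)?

dp[i] = 1 + max{dp[j] : j<i, b[j]<b[i]} (or 1 if no such j):
i:      0  1  2  3  4  5  6  7  8  9 10 11 12 13 14
b[i]:   5  7 11 14 19 14 11 15  2 14 10 12 19 19 12
dp:     1  2  3  4  5  4  3  5  1  4  3  4  6  6  4
At index 9 the value is 4.

4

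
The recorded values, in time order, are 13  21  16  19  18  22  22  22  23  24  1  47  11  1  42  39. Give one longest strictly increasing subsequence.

13, 16, 19, 22, 23, 24, 47

Patience tails give the LIS length; then backtrack through the dp parents:
13 → extends → [13]
21 → extends → [13, 21]
16 → replaces 21 → [13, 16]
19 → extends → [13, 16, 19]
18 → replaces 19 → [13, 16, 18]
22 → extends → [13, 16, 18, 22]
22 → already a tail → [13, 16, 18, 22]
22 → already a tail → [13, 16, 18, 22]
23 → extends → [13, 16, 18, 22, 23]
24 → extends → [13, 16, 18, 22, 23, 24]
1 → replaces 13 → [1, 16, 18, 22, 23, 24]
47 → extends → [1, 16, 18, 22, 23, 24, 47]
11 → replaces 16 → [1, 11, 18, 22, 23, 24, 47]
1 → already a tail → [1, 11, 18, 22, 23, 24, 47]
42 → replaces 47 → [1, 11, 18, 22, 23, 24, 42]
39 → replaces 42 → [1, 11, 18, 22, 23, 24, 39]
Length 7; one witness is 13, 16, 19, 22, 23, 24, 47.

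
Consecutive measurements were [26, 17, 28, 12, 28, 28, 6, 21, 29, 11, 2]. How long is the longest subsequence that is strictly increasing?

3

Let dp[i] be the length of the longest such subsequence ending at index i:
i:      1  2  3  4  5  6  7  8  9 10 11
a[i]:  26 17 28 12 28 28  6 21 29 11  2
dp:     1  1  2  1  2  2  1  2  3  2  1
Maximum dp value is 3.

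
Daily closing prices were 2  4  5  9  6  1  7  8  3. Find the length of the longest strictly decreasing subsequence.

3

Negate each value so 'decreasing' becomes 'increasing', then run patience tails on the negated sequence:
-2 → extends → [-2]
-4 → replaces -2 → [-4]
-5 → replaces -4 → [-5]
-9 → replaces -5 → [-9]
-6 → extends → [-9, -6]
-1 → extends → [-9, -6, -1]
-7 → replaces -6 → [-9, -7, -1]
-8 → replaces -7 → [-9, -8, -1]
-3 → replaces -1 → [-9, -8, -3]
Three tails, so the longest strictly decreasing subsequence of the original has length 3.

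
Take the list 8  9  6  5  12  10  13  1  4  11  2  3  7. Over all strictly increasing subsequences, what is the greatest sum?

42

Let S[i] be the best sum of a strictly increasing subsequence ending at i:
i:      1  2  3  4  5  6  7  8  9 10 11 12 13
a[i]:   8  9  6  5 12 10 13  1  4 11  2  3  7
S:      8 17  6  5 29 27 42  1  5 38  3  6 13
Maximum is 42 (e.g. 8 + 9 + 12 + 13).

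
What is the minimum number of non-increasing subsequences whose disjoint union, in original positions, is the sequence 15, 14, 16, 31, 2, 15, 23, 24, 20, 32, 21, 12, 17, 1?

5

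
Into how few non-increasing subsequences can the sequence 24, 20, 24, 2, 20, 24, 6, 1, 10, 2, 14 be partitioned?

4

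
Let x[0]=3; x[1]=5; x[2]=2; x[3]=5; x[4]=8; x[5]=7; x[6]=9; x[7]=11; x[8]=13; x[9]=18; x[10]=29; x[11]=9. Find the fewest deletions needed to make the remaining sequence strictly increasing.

Fewest deletions = n − (longest strictly increasing subsequence).
Patience tails:
3 → extends → [3]
5 → extends → [3, 5]
2 → replaces 3 → [2, 5]
5 → already a tail → [2, 5]
8 → extends → [2, 5, 8]
7 → replaces 8 → [2, 5, 7]
9 → extends → [2, 5, 7, 9]
11 → extends → [2, 5, 7, 9, 11]
13 → extends → [2, 5, 7, 9, 11, 13]
18 → extends → [2, 5, 7, 9, 11, 13, 18]
29 → extends → [2, 5, 7, 9, 11, 13, 18, 29]
9 → already a tail → [2, 5, 7, 9, 11, 13, 18, 29]
Longest strictly increasing subsequence has length 8, so deletions = 12 − 8 = 4.

4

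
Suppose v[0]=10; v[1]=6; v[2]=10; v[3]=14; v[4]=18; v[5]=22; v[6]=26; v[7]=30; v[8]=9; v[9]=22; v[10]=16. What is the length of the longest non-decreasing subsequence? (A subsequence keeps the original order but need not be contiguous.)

7

Let dp[i] be the length of the longest such subsequence ending at index i:
i:      0  1  2  3  4  5  6  7  8  9 10
v[i]:  10  6 10 14 18 22 26 30  9 22 16
dp:     1  1  2  3  4  5  6  7  2  6  4
Maximum dp value is 7.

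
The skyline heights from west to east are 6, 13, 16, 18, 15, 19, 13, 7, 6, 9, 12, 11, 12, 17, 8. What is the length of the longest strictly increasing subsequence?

Let dp[i] be the length of the longest such subsequence ending at index i:
i:      1  2  3  4  5  6  7  8  9 10 11 12 13 14 15
a[i]:   6 13 16 18 15 19 13  7  6  9 12 11 12 17  8
dp:     1  2  3  4  3  5  2  2  1  3  4  4  5  6  3
Maximum dp value is 6.

6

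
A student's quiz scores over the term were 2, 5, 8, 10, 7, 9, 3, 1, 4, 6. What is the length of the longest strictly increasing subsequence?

4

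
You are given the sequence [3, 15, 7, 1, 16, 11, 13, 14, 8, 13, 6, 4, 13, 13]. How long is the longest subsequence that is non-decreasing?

7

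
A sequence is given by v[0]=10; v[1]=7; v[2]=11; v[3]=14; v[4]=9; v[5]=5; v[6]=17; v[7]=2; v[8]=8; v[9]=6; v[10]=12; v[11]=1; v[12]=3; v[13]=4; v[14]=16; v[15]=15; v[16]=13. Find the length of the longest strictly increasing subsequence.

4

Let dp[i] be the length of the longest such subsequence ending at index i:
i:      0  1  2  3  4  5  6  7  8  9 10 11 12 13 14 15 16
v[i]:  10  7 11 14  9  5 17  2  8  6 12  1  3  4 16 15 13
dp:     1  1  2  3  2  1  4  1  2  2  3  1  2  3  4  4  4
Maximum dp value is 4.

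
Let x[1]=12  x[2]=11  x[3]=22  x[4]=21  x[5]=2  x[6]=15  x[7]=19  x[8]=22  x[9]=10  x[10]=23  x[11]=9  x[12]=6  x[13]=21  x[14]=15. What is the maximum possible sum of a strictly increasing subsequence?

91

Let S[i] be the best sum of a strictly increasing subsequence ending at i:
i:      1  2  3  4  5  6  7  8  9 10 11 12 13 14
x[i]:  12 11 22 21  2 15 19 22 10 23  9  6 21 15
S:     12 11 34 33  2 27 46 68 12 91 11  8 67 27
Maximum is 91 (e.g. 12 + 15 + 19 + 22 + 23).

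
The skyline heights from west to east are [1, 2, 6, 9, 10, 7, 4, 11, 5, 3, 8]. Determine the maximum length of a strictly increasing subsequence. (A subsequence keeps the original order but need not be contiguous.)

6

Let dp[i] be the length of the longest such subsequence ending at index i:
i:      1  2  3  4  5  6  7  8  9 10 11
a[i]:   1  2  6  9 10  7  4 11  5  3  8
dp:     1  2  3  4  5  4  3  6  4  3  5
Maximum dp value is 6.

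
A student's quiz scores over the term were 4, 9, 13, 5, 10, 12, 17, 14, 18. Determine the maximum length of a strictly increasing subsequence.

6

Let dp[i] be the length of the longest such subsequence ending at index i:
i:      1  2  3  4  5  6  7  8  9
a[i]:   4  9 13  5 10 12 17 14 18
dp:     1  2  3  2  3  4  5  5  6
Maximum dp value is 6.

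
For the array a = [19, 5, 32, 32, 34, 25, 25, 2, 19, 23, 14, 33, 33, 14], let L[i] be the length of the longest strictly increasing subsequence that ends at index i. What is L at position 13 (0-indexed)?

dp[i] = 1 + max{dp[j] : j<i, a[j]<a[i]} (or 1 if no such j):
i:      0  1  2  3  4  5  6  7  8  9 10 11 12 13
a[i]:  19  5 32 32 34 25 25  2 19 23 14 33 33 14
dp:     1  1  2  2  3  2  2  1  2  3  2  4  4  2
At index 13 the value is 2.

2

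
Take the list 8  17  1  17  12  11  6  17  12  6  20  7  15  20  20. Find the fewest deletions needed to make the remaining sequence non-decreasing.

8

Fewest deletions = n − (longest non-decreasing subsequence).
Patience tails:
8 → extends → [8]
17 → extends → [8, 17]
1 → replaces 8 → [1, 17]
17 → extends → [1, 17, 17]
12 → replaces 17 → [1, 12, 17]
11 → replaces 12 → [1, 11, 17]
6 → replaces 11 → [1, 6, 17]
17 → extends → [1, 6, 17, 17]
12 → replaces 17 → [1, 6, 12, 17]
6 → replaces 12 → [1, 6, 6, 17]
20 → extends → [1, 6, 6, 17, 20]
7 → replaces 17 → [1, 6, 6, 7, 20]
15 → replaces 20 → [1, 6, 6, 7, 15]
20 → extends → [1, 6, 6, 7, 15, 20]
20 → extends → [1, 6, 6, 7, 15, 20, 20]
Longest non-decreasing subsequence has length 7, so deletions = 15 − 7 = 8.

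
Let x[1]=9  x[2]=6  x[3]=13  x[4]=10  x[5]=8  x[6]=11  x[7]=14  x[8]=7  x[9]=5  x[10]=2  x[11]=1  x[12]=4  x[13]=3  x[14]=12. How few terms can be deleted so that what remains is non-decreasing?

Fewest deletions = n − (longest non-decreasing subsequence).
i:      1  2  3  4  5  6  7  8  9 10 11 12 13 14
x[i]:   9  6 13 10  8 11 14  7  5  2  1  4  3 12
dp:     1  1  2  2  2  3  4  2  1  1  1  2  2  4
max dp = 4, so deletions = 14 − 4 = 10.

10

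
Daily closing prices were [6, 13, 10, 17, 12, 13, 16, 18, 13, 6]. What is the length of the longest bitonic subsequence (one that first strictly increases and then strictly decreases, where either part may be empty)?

8

inc[i] = longest strictly increasing subsequence ending at i; dec[i] = longest strictly decreasing subsequence starting at i:
i:      1  2  3  4  5  6  7  8  9 10
a[i]:   6 13 10 17 12 13 16 18 13  6
inc:    1  2  2  3  3  4  5  6  4  1
dec:    1  3  2  4  2  2  3  3  2  1
Best peak at i=8 (value 18): inc=6, dec=3, length 6+3−1 = 8.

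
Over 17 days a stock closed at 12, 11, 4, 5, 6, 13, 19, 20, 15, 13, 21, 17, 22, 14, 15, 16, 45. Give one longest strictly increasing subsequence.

4, 5, 6, 13, 19, 20, 21, 22, 45

Patience tails give the LIS length; then backtrack through the dp parents:
12 → extends → [12]
11 → replaces 12 → [11]
4 → replaces 11 → [4]
5 → extends → [4, 5]
6 → extends → [4, 5, 6]
13 → extends → [4, 5, 6, 13]
19 → extends → [4, 5, 6, 13, 19]
20 → extends → [4, 5, 6, 13, 19, 20]
15 → replaces 19 → [4, 5, 6, 13, 15, 20]
13 → already a tail → [4, 5, 6, 13, 15, 20]
21 → extends → [4, 5, 6, 13, 15, 20, 21]
17 → replaces 20 → [4, 5, 6, 13, 15, 17, 21]
22 → extends → [4, 5, 6, 13, 15, 17, 21, 22]
14 → replaces 15 → [4, 5, 6, 13, 14, 17, 21, 22]
15 → replaces 17 → [4, 5, 6, 13, 14, 15, 21, 22]
16 → replaces 21 → [4, 5, 6, 13, 14, 15, 16, 22]
45 → extends → [4, 5, 6, 13, 14, 15, 16, 22, 45]
Length 9; one witness is 4, 5, 6, 13, 19, 20, 21, 22, 45.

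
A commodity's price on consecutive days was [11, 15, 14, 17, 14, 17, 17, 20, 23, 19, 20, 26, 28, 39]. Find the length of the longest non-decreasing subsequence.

Let dp[i] be the length of the longest such subsequence ending at index i:
i:      1  2  3  4  5  6  7  8  9 10 11 12 13 14
a[i]:  11 15 14 17 14 17 17 20 23 19 20 26 28 39
dp:     1  2  2  3  3  4  5  6  7  6  7  8  9 10
Maximum dp value is 10.

10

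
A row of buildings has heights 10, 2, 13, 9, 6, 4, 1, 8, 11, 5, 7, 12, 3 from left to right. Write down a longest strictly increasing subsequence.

Patience tails give the LIS length; then backtrack through the dp parents:
10 → extends → [10]
2 → replaces 10 → [2]
13 → extends → [2, 13]
9 → replaces 13 → [2, 9]
6 → replaces 9 → [2, 6]
4 → replaces 6 → [2, 4]
1 → replaces 2 → [1, 4]
8 → extends → [1, 4, 8]
11 → extends → [1, 4, 8, 11]
5 → replaces 8 → [1, 4, 5, 11]
7 → replaces 11 → [1, 4, 5, 7]
12 → extends → [1, 4, 5, 7, 12]
3 → replaces 4 → [1, 3, 5, 7, 12]
Length 5; one witness is 2, 6, 8, 11, 12.

2, 6, 8, 11, 12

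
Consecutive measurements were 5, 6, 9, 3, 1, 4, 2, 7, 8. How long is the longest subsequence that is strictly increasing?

4

Let dp[i] be the length of the longest such subsequence ending at index i:
i:     1 2 3 4 5 6 7 8 9
a[i]:  5 6 9 3 1 4 2 7 8
dp:    1 2 3 1 1 2 2 3 4
Maximum dp value is 4.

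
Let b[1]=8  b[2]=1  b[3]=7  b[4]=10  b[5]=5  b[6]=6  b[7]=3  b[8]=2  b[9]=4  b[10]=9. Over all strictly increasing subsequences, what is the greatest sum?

21

Let S[i] be the best sum of a strictly increasing subsequence ending at i:
i:      1  2  3  4  5  6  7  8  9 10
b[i]:   8  1  7 10  5  6  3  2  4  9
S:      8  1  8 18  6 12  4  3  8 21
Maximum is 21 (e.g. 1 + 5 + 6 + 9).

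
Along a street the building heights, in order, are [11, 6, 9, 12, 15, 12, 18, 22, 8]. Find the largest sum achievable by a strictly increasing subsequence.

Let S[i] be the best sum of a strictly increasing subsequence ending at i:
i:      1  2  3  4  5  6  7  8  9
a[i]:  11  6  9 12 15 12 18 22  8
S:     11  6 15 27 42 27 60 82 14
Maximum is 82 (e.g. 6 + 9 + 12 + 15 + 18 + 22).

82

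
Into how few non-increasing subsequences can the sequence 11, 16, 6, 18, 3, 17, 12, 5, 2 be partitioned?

Place each on the leftmost legal pile:
11 → new pile 1 (tops now [11])
16 → new pile 2 (tops now [11, 16])
6 → pile 1 (tops now [6, 16])
18 → new pile 3 (tops now [6, 16, 18])
3 → pile 1 (tops now [3, 16, 18])
17 → pile 3 (tops now [3, 16, 17])
12 → pile 2 (tops now [3, 12, 17])
5 → pile 2 (tops now [3, 5, 17])
2 → pile 1 (tops now [2, 5, 17])
Three piles.

3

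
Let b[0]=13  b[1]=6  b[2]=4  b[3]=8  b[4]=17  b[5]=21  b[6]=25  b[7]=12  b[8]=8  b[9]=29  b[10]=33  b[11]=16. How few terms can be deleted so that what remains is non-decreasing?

5

Fewest deletions = n − (longest non-decreasing subsequence).
Patience tails:
13 → extends → [13]
6 → replaces 13 → [6]
4 → replaces 6 → [4]
8 → extends → [4, 8]
17 → extends → [4, 8, 17]
21 → extends → [4, 8, 17, 21]
25 → extends → [4, 8, 17, 21, 25]
12 → replaces 17 → [4, 8, 12, 21, 25]
8 → replaces 12 → [4, 8, 8, 21, 25]
29 → extends → [4, 8, 8, 21, 25, 29]
33 → extends → [4, 8, 8, 21, 25, 29, 33]
16 → replaces 21 → [4, 8, 8, 16, 25, 29, 33]
Longest non-decreasing subsequence has length 7, so deletions = 12 − 7 = 5.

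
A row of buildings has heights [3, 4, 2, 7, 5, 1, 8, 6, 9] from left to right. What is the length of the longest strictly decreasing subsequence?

Negate each value so 'decreasing' becomes 'increasing', then run patience tails on the negated sequence:
-3 → extends → [-3]
-4 → replaces -3 → [-4]
-2 → extends → [-4, -2]
-7 → replaces -4 → [-7, -2]
-5 → replaces -2 → [-7, -5]
-1 → extends → [-7, -5, -1]
-8 → replaces -7 → [-8, -5, -1]
-6 → replaces -5 → [-8, -6, -1]
-9 → replaces -8 → [-9, -6, -1]
Three tails, so the longest strictly decreasing subsequence of the original has length 3.

3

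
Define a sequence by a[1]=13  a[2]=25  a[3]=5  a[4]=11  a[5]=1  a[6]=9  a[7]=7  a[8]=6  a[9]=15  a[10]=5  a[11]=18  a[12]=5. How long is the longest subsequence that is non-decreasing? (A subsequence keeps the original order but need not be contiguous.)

4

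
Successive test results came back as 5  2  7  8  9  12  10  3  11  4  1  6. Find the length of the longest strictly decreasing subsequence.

4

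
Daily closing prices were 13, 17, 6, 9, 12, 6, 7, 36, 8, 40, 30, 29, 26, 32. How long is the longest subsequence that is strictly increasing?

Let dp[i] be the length of the longest such subsequence ending at index i:
i:      1  2  3  4  5  6  7  8  9 10 11 12 13 14
a[i]:  13 17  6  9 12  6  7 36  8 40 30 29 26 32
dp:     1  2  1  2  3  1  2  4  3  5  4  4  4  5
Maximum dp value is 5.

5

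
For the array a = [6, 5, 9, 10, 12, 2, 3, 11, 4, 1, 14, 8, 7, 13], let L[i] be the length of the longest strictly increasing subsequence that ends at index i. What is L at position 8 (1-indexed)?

4

dp[i] = 1 + max{dp[j] : j<i, a[j]<a[i]} (or 1 if no such j):
i:      1  2  3  4  5  6  7  8  9 10 11 12 13 14
a[i]:   6  5  9 10 12  2  3 11  4  1 14  8  7 13
dp:     1  1  2  3  4  1  2  4  3  1  5  4  4  5
At index 8 the value is 4.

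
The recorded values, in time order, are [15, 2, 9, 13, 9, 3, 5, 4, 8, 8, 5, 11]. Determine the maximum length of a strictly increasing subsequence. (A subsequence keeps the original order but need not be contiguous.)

5

Let dp[i] be the length of the longest such subsequence ending at index i:
i:      1  2  3  4  5  6  7  8  9 10 11 12
a[i]:  15  2  9 13  9  3  5  4  8  8  5 11
dp:     1  1  2  3  2  2  3  3  4  4  4  5
Maximum dp value is 5.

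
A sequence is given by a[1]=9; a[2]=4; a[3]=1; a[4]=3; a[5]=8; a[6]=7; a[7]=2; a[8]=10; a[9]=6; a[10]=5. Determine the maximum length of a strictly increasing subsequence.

Track the smallest tail for each achievable length (strict):
9 → extends → [9]
4 → replaces 9 → [4]
1 → replaces 4 → [1]
3 → extends → [1, 3]
8 → extends → [1, 3, 8]
7 → replaces 8 → [1, 3, 7]
2 → replaces 3 → [1, 2, 7]
10 → extends → [1, 2, 7, 10]
6 → replaces 7 → [1, 2, 6, 10]
5 → replaces 6 → [1, 2, 5, 10]
Four tails, so the longest strictly increasing subsequence has length 4 (e.g. 1, 3, 8, 10).

4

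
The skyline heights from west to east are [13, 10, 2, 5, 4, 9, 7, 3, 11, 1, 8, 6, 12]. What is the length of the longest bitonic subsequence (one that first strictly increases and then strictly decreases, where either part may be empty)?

inc[i] = longest strictly increasing subsequence ending at i; dec[i] = longest strictly decreasing subsequence starting at i:
i:      1  2  3  4  5  6  7  8  9 10 11 12 13
a[i]:  13 10  2  5  4  9  7  3 11  1  8  6 12
inc:    1  1  1  2  2  3  3  2  4  1  4  3  5
dec:    6  5  2  4  3  4  3  2  3  1  2  1  1
Best peak at i=1 (value 13): inc=1, dec=6, length 1+6−1 = 6.

6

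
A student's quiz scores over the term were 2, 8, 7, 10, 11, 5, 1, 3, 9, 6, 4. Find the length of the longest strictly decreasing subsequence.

Negate each value so 'decreasing' becomes 'increasing', then run patience tails on the negated sequence:
-2 → extends → [-2]
-8 → replaces -2 → [-8]
-7 → extends → [-8, -7]
-10 → replaces -8 → [-10, -7]
-11 → replaces -10 → [-11, -7]
-5 → extends → [-11, -7, -5]
-1 → extends → [-11, -7, -5, -1]
-3 → replaces -1 → [-11, -7, -5, -3]
-9 → replaces -7 → [-11, -9, -5, -3]
-6 → replaces -5 → [-11, -9, -6, -3]
-4 → replaces -3 → [-11, -9, -6, -4]
Four tails, so the longest strictly decreasing subsequence of the original has length 4.

4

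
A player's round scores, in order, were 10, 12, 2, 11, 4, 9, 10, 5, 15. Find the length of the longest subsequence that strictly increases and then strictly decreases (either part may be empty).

5

inc[i] = longest strictly increasing subsequence ending at i; dec[i] = longest strictly decreasing subsequence starting at i:
i:      1  2  3  4  5  6  7  8  9
a[i]:  10 12  2 11  4  9 10  5 15
inc:    1  2  1  2  2  3  4  3  5
dec:    3  4  1  3  1  2  2  1  1
Best peak at i=2 (value 12): inc=2, dec=4, length 2+4−1 = 5.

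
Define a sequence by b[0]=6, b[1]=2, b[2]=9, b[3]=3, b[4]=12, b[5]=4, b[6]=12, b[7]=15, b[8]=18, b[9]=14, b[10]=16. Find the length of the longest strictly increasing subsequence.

Let dp[i] be the length of the longest such subsequence ending at index i:
i:      0  1  2  3  4  5  6  7  8  9 10
b[i]:   6  2  9  3 12  4 12 15 18 14 16
dp:     1  1  2  2  3  3  4  5  6  5  6
Maximum dp value is 6.

6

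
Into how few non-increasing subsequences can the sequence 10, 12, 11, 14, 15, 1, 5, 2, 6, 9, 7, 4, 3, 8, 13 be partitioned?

Place each on the leftmost legal pile:
10 → new pile 1 (tops now [10])
12 → new pile 2 (tops now [10, 12])
11 → pile 2 (tops now [10, 11])
14 → new pile 3 (tops now [10, 11, 14])
15 → new pile 4 (tops now [10, 11, 14, 15])
1 → pile 1 (tops now [1, 11, 14, 15])
5 → pile 2 (tops now [1, 5, 14, 15])
2 → pile 2 (tops now [1, 2, 14, 15])
6 → pile 3 (tops now [1, 2, 6, 15])
9 → pile 4 (tops now [1, 2, 6, 9])
7 → pile 4 (tops now [1, 2, 6, 7])
4 → pile 3 (tops now [1, 2, 4, 7])
3 → pile 3 (tops now [1, 2, 3, 7])
8 → new pile 5 (tops now [1, 2, 3, 7, 8])
13 → new pile 6 (tops now [1, 2, 3, 7, 8, 13])
Six piles.

6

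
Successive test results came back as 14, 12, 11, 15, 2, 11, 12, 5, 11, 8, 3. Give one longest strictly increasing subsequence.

2, 11, 12

Patience tails give the LIS length; then backtrack through the dp parents:
14 → extends → [14]
12 → replaces 14 → [12]
11 → replaces 12 → [11]
15 → extends → [11, 15]
2 → replaces 11 → [2, 15]
11 → replaces 15 → [2, 11]
12 → extends → [2, 11, 12]
5 → replaces 11 → [2, 5, 12]
11 → replaces 12 → [2, 5, 11]
8 → replaces 11 → [2, 5, 8]
3 → replaces 5 → [2, 3, 8]
Length 3; one witness is 2, 11, 12.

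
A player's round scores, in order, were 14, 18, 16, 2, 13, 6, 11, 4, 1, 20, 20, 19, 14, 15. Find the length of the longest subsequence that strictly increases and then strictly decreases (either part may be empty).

inc[i] = longest strictly increasing subsequence ending at i; dec[i] = longest strictly decreasing subsequence starting at i:
i:      1  2  3  4  5  6  7  8  9 10 11 12 13 14
a[i]:  14 18 16  2 13  6 11  4  1 20 20 19 14 15
inc:    1  2  2  1  2  2  3  2  1  4  4  4  4  5
dec:    5  6  5  2  4  3  3  2  1  3  3  2  1  1
Best peak at i=2 (value 18): inc=2, dec=6, length 2+6−1 = 7.

7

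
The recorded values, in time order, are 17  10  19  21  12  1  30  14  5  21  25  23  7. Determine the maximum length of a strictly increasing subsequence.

Let dp[i] be the length of the longest such subsequence ending at index i:
i:      1  2  3  4  5  6  7  8  9 10 11 12 13
a[i]:  17 10 19 21 12  1 30 14  5 21 25 23  7
dp:     1  1  2  3  2  1  4  3  2  4  5  5  3
Maximum dp value is 5.

5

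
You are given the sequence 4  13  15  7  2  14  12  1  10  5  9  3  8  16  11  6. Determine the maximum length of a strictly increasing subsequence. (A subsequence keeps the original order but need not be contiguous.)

4

Track the smallest tail for each achievable length (strict):
4 → extends → [4]
13 → extends → [4, 13]
15 → extends → [4, 13, 15]
7 → replaces 13 → [4, 7, 15]
2 → replaces 4 → [2, 7, 15]
14 → replaces 15 → [2, 7, 14]
12 → replaces 14 → [2, 7, 12]
1 → replaces 2 → [1, 7, 12]
10 → replaces 12 → [1, 7, 10]
5 → replaces 7 → [1, 5, 10]
9 → replaces 10 → [1, 5, 9]
3 → replaces 5 → [1, 3, 9]
8 → replaces 9 → [1, 3, 8]
16 → extends → [1, 3, 8, 16]
11 → replaces 16 → [1, 3, 8, 11]
6 → replaces 8 → [1, 3, 6, 11]
Four tails, so the longest strictly increasing subsequence has length 4 (e.g. 4, 13, 15, 16).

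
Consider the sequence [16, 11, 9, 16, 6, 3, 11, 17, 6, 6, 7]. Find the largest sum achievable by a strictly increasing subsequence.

44

Let S[i] be the best sum of a strictly increasing subsequence ending at i:
i:      1  2  3  4  5  6  7  8  9 10 11
a[i]:  16 11  9 16  6  3 11 17  6  6  7
S:     16 11  9 27  6  3 20 44  9  9 16
Maximum is 44 (e.g. 11 + 16 + 17).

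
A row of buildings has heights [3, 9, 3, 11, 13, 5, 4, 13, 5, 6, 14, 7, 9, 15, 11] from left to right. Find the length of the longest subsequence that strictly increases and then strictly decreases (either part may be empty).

inc[i] = longest strictly increasing subsequence ending at i; dec[i] = longest strictly decreasing subsequence starting at i:
i:      1  2  3  4  5  6  7  8  9 10 11 12 13 14 15
a[i]:   3  9  3 11 13  5  4 13  5  6 14  7  9 15 11
inc:    1  2  1  3  4  2  2  4  3  4  5  5  6  7  7
dec:    1  3  1  3  3  2  1  2  1  1  2  1  1  2  1
Best peak at i=14 (value 15): inc=7, dec=2, length 7+2−1 = 8.

8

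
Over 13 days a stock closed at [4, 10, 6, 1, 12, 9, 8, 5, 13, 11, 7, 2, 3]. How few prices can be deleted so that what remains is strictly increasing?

9

Fewest deletions = n − (longest strictly increasing subsequence).
i:      1  2  3  4  5  6  7  8  9 10 11 12 13
a[i]:   4 10  6  1 12  9  8  5 13 11  7  2  3
dp:     1  2  2  1  3  3  3  2  4  4  3  2  3
max dp = 4, so deletions = 13 − 4 = 9.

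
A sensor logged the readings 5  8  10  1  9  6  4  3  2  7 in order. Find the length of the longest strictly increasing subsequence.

3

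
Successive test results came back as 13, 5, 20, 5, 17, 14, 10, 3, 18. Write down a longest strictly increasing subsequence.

Patience tails give the LIS length; then backtrack through the dp parents:
13 → extends → [13]
5 → replaces 13 → [5]
20 → extends → [5, 20]
5 → already a tail → [5, 20]
17 → replaces 20 → [5, 17]
14 → replaces 17 → [5, 14]
10 → replaces 14 → [5, 10]
3 → replaces 5 → [3, 10]
18 → extends → [3, 10, 18]
Length 3; one witness is 13, 17, 18.

13, 17, 18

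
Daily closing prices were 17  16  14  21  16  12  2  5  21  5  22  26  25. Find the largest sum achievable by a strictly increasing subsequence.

99

Let S[i] be the best sum of a strictly increasing subsequence ending at i:
i:      1  2  3  4  5  6  7  8  9 10 11 12 13
a[i]:  17 16 14 21 16 12  2  5 21  5 22 26 25
S:     17 16 14 38 30 12  2  7 51  7 73 99 98
Maximum is 99 (e.g. 14 + 16 + 21 + 22 + 26).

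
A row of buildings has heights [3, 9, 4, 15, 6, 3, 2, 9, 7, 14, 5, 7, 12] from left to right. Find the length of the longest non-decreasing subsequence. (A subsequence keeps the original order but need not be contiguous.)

6

Track the smallest tail for each achievable length (allowing ties):
3 → extends → [3]
9 → extends → [3, 9]
4 → replaces 9 → [3, 4]
15 → extends → [3, 4, 15]
6 → replaces 15 → [3, 4, 6]
3 → replaces 4 → [3, 3, 6]
2 → replaces 3 → [2, 3, 6]
9 → extends → [2, 3, 6, 9]
7 → replaces 9 → [2, 3, 6, 7]
14 → extends → [2, 3, 6, 7, 14]
5 → replaces 6 → [2, 3, 5, 7, 14]
7 → replaces 14 → [2, 3, 5, 7, 7]
12 → extends → [2, 3, 5, 7, 7, 12]
Six tails, so the longest non-decreasing subsequence has length 6 (e.g. 3, 4, 6, 7, 7, 12).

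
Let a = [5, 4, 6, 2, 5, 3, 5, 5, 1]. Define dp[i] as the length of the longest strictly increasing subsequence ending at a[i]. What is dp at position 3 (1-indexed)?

dp[i] = 1 + max{dp[j] : j<i, a[j]<a[i]} (or 1 if no such j):
i:     1 2 3 4 5 6 7 8 9
a[i]:  5 4 6 2 5 3 5 5 1
dp:    1 1 2 1 2 2 3 3 1
At index 3 the value is 2.

2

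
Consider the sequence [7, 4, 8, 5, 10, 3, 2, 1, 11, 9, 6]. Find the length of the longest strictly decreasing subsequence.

5

Let dp[i] be the longest strictly decreasing subsequence ending at i:
i:      1  2  3  4  5  6  7  8  9 10 11
a[i]:   7  4  8  5 10  3  2  1 11  9  6
dp:     1  2  1  2  1  3  4  5  1  2  3
Maximum is 5.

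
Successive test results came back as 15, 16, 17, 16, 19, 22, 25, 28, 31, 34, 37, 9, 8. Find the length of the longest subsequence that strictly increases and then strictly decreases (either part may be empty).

inc[i] = longest strictly increasing subsequence ending at i; dec[i] = longest strictly decreasing subsequence starting at i:
i:      1  2  3  4  5  6  7  8  9 10 11 12 13
a[i]:  15 16 17 16 19 22 25 28 31 34 37  9  8
inc:    1  2  3  2  4  5  6  7  8  9 10  1  1
dec:    3  3  4  3  3  3  3  3  3  3  3  2  1
Best peak at i=11 (value 37): inc=10, dec=3, length 10+3−1 = 12.

12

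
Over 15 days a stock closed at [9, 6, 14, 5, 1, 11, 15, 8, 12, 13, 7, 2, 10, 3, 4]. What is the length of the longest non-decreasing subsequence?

4

Track the smallest tail for each achievable length (allowing ties):
9 → extends → [9]
6 → replaces 9 → [6]
14 → extends → [6, 14]
5 → replaces 6 → [5, 14]
1 → replaces 5 → [1, 14]
11 → replaces 14 → [1, 11]
15 → extends → [1, 11, 15]
8 → replaces 11 → [1, 8, 15]
12 → replaces 15 → [1, 8, 12]
13 → extends → [1, 8, 12, 13]
7 → replaces 8 → [1, 7, 12, 13]
2 → replaces 7 → [1, 2, 12, 13]
10 → replaces 12 → [1, 2, 10, 13]
3 → replaces 10 → [1, 2, 3, 13]
4 → replaces 13 → [1, 2, 3, 4]
Four tails, so the longest non-decreasing subsequence has length 4 (e.g. 9, 11, 12, 13).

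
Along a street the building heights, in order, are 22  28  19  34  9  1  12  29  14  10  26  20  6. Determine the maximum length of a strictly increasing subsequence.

4

Let dp[i] be the length of the longest such subsequence ending at index i:
i:      1  2  3  4  5  6  7  8  9 10 11 12 13
a[i]:  22 28 19 34  9  1 12 29 14 10 26 20  6
dp:     1  2  1  3  1  1  2  3  3  2  4  4  2
Maximum dp value is 4.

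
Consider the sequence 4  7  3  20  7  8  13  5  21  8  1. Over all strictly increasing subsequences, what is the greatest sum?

53

Let S[i] be the best sum of a strictly increasing subsequence ending at i:
i:      1  2  3  4  5  6  7  8  9 10 11
a[i]:   4  7  3 20  7  8 13  5 21  8  1
S:      4 11  3 31 11 19 32  9 53 19  1
Maximum is 53 (e.g. 4 + 7 + 8 + 13 + 21).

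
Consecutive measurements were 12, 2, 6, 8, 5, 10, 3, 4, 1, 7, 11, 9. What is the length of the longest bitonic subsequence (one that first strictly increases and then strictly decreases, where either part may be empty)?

6

inc[i] = longest strictly increasing subsequence ending at i; dec[i] = longest strictly decreasing subsequence starting at i:
i:      1  2  3  4  5  6  7  8  9 10 11 12
a[i]:  12  2  6  8  5 10  3  4  1  7 11  9
inc:    1  1  2  3  2  4  2  3  1  4  5  5
dec:    5  2  4  4  3  3  2  2  1  1  2  1
Best peak at i=4 (value 8): inc=3, dec=4, length 3+4−1 = 6.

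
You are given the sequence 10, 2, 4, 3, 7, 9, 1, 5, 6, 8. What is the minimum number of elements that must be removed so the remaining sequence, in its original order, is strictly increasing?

Fewest deletions = n − (longest strictly increasing subsequence).
Patience tails:
10 → extends → [10]
2 → replaces 10 → [2]
4 → extends → [2, 4]
3 → replaces 4 → [2, 3]
7 → extends → [2, 3, 7]
9 → extends → [2, 3, 7, 9]
1 → replaces 2 → [1, 3, 7, 9]
5 → replaces 7 → [1, 3, 5, 9]
6 → replaces 9 → [1, 3, 5, 6]
8 → extends → [1, 3, 5, 6, 8]
Longest strictly increasing subsequence has length 5, so deletions = 10 − 5 = 5.

5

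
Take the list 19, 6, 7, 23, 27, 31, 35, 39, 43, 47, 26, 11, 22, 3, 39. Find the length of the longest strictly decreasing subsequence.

4

Negate each value so 'decreasing' becomes 'increasing', then run patience tails on the negated sequence:
-19 → extends → [-19]
-6 → extends → [-19, -6]
-7 → replaces -6 → [-19, -7]
-23 → replaces -19 → [-23, -7]
-27 → replaces -23 → [-27, -7]
-31 → replaces -27 → [-31, -7]
-35 → replaces -31 → [-35, -7]
-39 → replaces -35 → [-39, -7]
-43 → replaces -39 → [-43, -7]
-47 → replaces -43 → [-47, -7]
-26 → replaces -7 → [-47, -26]
-11 → extends → [-47, -26, -11]
-22 → replaces -11 → [-47, -26, -22]
-3 → extends → [-47, -26, -22, -3]
-39 → replaces -26 → [-47, -39, -22, -3]
Four tails, so the longest strictly decreasing subsequence of the original has length 4.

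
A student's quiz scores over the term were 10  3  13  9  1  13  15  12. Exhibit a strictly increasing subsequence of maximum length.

3, 9, 13, 15

Patience tails give the LIS length; then backtrack through the dp parents:
10 → extends → [10]
3 → replaces 10 → [3]
13 → extends → [3, 13]
9 → replaces 13 → [3, 9]
1 → replaces 3 → [1, 9]
13 → extends → [1, 9, 13]
15 → extends → [1, 9, 13, 15]
12 → replaces 13 → [1, 9, 12, 15]
Length 4; one witness is 3, 9, 13, 15.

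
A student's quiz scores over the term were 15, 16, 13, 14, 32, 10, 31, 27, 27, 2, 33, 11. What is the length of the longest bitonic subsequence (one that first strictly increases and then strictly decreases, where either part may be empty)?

6

inc[i] = longest strictly increasing subsequence ending at i; dec[i] = longest strictly decreasing subsequence starting at i:
i:      1  2  3  4  5  6  7  8  9 10 11 12
a[i]:  15 16 13 14 32 10 31 27 27  2 33 11
inc:    1  2  1  2  3  1  3  3  3  1  4  2
dec:    4  4  3  3  4  2  3  2  2  1  2  1
Best peak at i=5 (value 32): inc=3, dec=4, length 3+4−1 = 6.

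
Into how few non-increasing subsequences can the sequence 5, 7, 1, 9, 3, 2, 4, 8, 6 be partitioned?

Place each on the leftmost legal pile:
5 → new pile 1 (tops now [5])
7 → new pile 2 (tops now [5, 7])
1 → pile 1 (tops now [1, 7])
9 → new pile 3 (tops now [1, 7, 9])
3 → pile 2 (tops now [1, 3, 9])
2 → pile 2 (tops now [1, 2, 9])
4 → pile 3 (tops now [1, 2, 4])
8 → new pile 4 (tops now [1, 2, 4, 8])
6 → pile 4 (tops now [1, 2, 4, 6])
Four piles.

4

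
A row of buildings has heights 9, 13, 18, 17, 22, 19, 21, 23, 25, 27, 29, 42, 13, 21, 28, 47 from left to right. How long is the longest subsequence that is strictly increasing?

11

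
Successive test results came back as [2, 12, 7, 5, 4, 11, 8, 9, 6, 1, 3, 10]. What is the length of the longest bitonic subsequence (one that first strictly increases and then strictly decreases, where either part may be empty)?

inc[i] = longest strictly increasing subsequence ending at i; dec[i] = longest strictly decreasing subsequence starting at i:
i:      1  2  3  4  5  6  7  8  9 10 11 12
a[i]:   2 12  7  5  4 11  8  9  6  1  3 10
inc:    1  2  2  2  2  3  3  4  3  1  2  5
dec:    2  5  4  3  2  4  3  3  2  1  1  1
Best peak at i=2 (value 12): inc=2, dec=5, length 2+5−1 = 6.

6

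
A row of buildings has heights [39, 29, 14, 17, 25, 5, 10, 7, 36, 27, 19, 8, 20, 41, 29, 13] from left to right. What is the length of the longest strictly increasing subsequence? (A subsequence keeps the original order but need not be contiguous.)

5

Let dp[i] be the length of the longest such subsequence ending at index i:
i:      1  2  3  4  5  6  7  8  9 10 11 12 13 14 15 16
a[i]:  39 29 14 17 25  5 10  7 36 27 19  8 20 41 29 13
dp:     1  1  1  2  3  1  2  2  4  4  3  3  4  5  5  4
Maximum dp value is 5.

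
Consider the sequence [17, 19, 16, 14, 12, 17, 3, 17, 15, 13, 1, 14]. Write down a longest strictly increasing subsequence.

Patience tails give the LIS length; then backtrack through the dp parents:
17 → extends → [17]
19 → extends → [17, 19]
16 → replaces 17 → [16, 19]
14 → replaces 16 → [14, 19]
12 → replaces 14 → [12, 19]
17 → replaces 19 → [12, 17]
3 → replaces 12 → [3, 17]
17 → already a tail → [3, 17]
15 → replaces 17 → [3, 15]
13 → replaces 15 → [3, 13]
1 → replaces 3 → [1, 13]
14 → extends → [1, 13, 14]
Length 3; one witness is 12, 13, 14.

12, 13, 14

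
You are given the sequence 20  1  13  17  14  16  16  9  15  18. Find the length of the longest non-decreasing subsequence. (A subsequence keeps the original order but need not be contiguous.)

6

Track the smallest tail for each achievable length (allowing ties):
20 → extends → [20]
1 → replaces 20 → [1]
13 → extends → [1, 13]
17 → extends → [1, 13, 17]
14 → replaces 17 → [1, 13, 14]
16 → extends → [1, 13, 14, 16]
16 → extends → [1, 13, 14, 16, 16]
9 → replaces 13 → [1, 9, 14, 16, 16]
15 → replaces 16 → [1, 9, 14, 15, 16]
18 → extends → [1, 9, 14, 15, 16, 18]
Six tails, so the longest non-decreasing subsequence has length 6 (e.g. 1, 13, 14, 16, 16, 18).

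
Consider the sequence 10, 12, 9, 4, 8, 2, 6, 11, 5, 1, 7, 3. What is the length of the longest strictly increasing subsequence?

Track the smallest tail for each achievable length (strict):
10 → extends → [10]
12 → extends → [10, 12]
9 → replaces 10 → [9, 12]
4 → replaces 9 → [4, 12]
8 → replaces 12 → [4, 8]
2 → replaces 4 → [2, 8]
6 → replaces 8 → [2, 6]
11 → extends → [2, 6, 11]
5 → replaces 6 → [2, 5, 11]
1 → replaces 2 → [1, 5, 11]
7 → replaces 11 → [1, 5, 7]
3 → replaces 5 → [1, 3, 7]
Three tails, so the longest strictly increasing subsequence has length 3 (e.g. 4, 8, 11).

3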